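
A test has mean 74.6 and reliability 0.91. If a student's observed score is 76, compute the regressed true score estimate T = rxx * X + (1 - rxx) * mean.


T_est = rxx * X + (1 - rxx) * mean
T_est = 0.91 * 76 + 0.09 * 74.6
T_est = 69.16 + 6.714
T_est = 75.874

75.874


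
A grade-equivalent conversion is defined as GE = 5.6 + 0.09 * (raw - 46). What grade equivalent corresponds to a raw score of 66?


raw - median = 66 - 46 = 20
slope * diff = 0.09 * 20 = 1.8
GE = 5.6 + 1.8
GE = 7.4

7.4


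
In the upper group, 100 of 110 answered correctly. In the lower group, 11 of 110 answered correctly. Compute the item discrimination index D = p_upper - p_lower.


p_upper = 100/110 = 0.9091
p_lower = 11/110 = 0.1
D = 0.9091 - 0.1 = 0.8091

0.8091


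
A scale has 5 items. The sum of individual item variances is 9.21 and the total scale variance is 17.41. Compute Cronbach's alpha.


alpha = (k/(k-1)) * (1 - sum(si^2)/s_total^2)
= (5/4) * (1 - 9.21/17.41)
alpha = 0.5887

0.5887


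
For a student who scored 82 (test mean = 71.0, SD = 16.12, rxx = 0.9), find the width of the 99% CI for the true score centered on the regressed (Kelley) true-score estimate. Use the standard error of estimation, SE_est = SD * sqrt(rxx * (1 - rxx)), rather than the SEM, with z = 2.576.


True score estimate = 0.9*82 + 0.1*71.0 = 80.9
SE_est = SD * sqrt(rxx * (1 - rxx)) = 16.12 * sqrt(0.9 * 0.1) = 16.12 * sqrt(0.09) = 4.836
CI = T_est +/- z * SE_est, so width = 2 * z * SE_est = 2 * 2.576 * 4.836
Width = 24.9151

24.9151


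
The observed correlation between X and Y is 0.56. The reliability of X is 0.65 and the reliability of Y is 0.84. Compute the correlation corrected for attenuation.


r_corrected = rxy / sqrt(rxx * ryy)
= 0.56 / sqrt(0.65 * 0.84)
= 0.56 / sqrt(0.546)
= 0.56 / 0.738918
r_corrected = 0.7579

0.7579


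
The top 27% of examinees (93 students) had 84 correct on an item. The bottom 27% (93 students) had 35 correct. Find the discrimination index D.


p_upper = 84/93 = 0.9032
p_lower = 35/93 = 0.3763
D = 0.9032 - 0.3763 = 0.5269

0.5269


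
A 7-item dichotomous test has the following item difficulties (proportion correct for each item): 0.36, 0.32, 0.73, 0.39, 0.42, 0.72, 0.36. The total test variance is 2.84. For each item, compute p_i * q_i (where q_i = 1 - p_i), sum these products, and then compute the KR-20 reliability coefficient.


For each item, compute p_i * q_i:
  Item 1: 0.36 * 0.64 = 0.2304
  Item 2: 0.32 * 0.68 = 0.2176
  Item 3: 0.73 * 0.27 = 0.1971
  Item 4: 0.39 * 0.61 = 0.2379
  Item 5: 0.42 * 0.58 = 0.2436
  Item 6: 0.72 * 0.28 = 0.2016
  Item 7: 0.36 * 0.64 = 0.2304
Sum(p_i * q_i) = 0.2304 + 0.2176 + 0.1971 + 0.2379 + 0.2436 + 0.2016 + 0.2304 = 1.5586
KR-20 = (k/(k-1)) * (1 - Sum(p_i*q_i) / Var_total)
= (7/6) * (1 - 1.5586/2.84)
= 1.1667 * 0.4512
KR-20 = 0.5264

0.5264


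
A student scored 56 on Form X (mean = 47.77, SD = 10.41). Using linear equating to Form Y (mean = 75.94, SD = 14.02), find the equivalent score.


slope = SD_Y / SD_X = 14.02 / 10.41 ~ 1.3468
intercept = mean_Y - slope * mean_X = 75.94 - (14.02 / 10.41) * 47.77 ~ 11.6042
Y = slope * X + intercept. To avoid rounding drift from the rounded slope/intercept, evaluate the equivalent form Y = mean_Y + SD_Y * (X - mean_X) / SD_X at full precision:
Y = 75.94 + 14.02 * (56 - 47.77) / 10.41
Y = 75.94 + 14.02 * 8.23 / 10.41
Y = 75.94 + 115.3846 / 10.41
Y = 75.94 + 11.084
Y = 87.024

87.024


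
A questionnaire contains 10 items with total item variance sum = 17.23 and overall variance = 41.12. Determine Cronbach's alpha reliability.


alpha = (k/(k-1)) * (1 - sum(si^2)/s_total^2)
= (10/9) * (1 - 17.23/41.12)
alpha = 0.6455

0.6455


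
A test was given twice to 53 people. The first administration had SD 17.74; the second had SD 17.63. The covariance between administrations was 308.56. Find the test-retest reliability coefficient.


r = cov(X,Y) / (SD_X * SD_Y)
r = 308.56 / (17.74 * 17.63)
r = 308.56 / 312.7562
r = 0.9866

0.9866


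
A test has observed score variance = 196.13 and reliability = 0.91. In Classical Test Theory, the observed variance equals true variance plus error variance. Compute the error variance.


var_true = rxx * var_obs = 0.91 * 196.13 = 178.4783
var_error = var_obs - var_true
var_error = 196.13 - 178.4783
var_error = 17.6517

17.6517


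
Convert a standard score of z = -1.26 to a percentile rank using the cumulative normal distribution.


CDF(z) = 0.5 * (1 + erf(z/sqrt(2)))
erf(-0.891) = -0.7923
CDF = 0.1038
Percentile rank = 0.1038 * 100 = 10.38

10.38


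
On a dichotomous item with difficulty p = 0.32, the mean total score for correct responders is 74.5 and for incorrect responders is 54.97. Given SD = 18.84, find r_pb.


q = 1 - p = 0.68
rpb = ((M1 - M0) / SD) * sqrt(p * q)
rpb = ((74.5 - 54.97) / 18.84) * sqrt(0.32 * 0.68)
rpb = 0.4836

0.4836


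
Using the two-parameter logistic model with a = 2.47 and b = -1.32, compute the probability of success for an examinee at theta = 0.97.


a*(theta - b) = 2.47 * (0.97 - -1.32) = 5.6563
exp(-5.6563) = 0.0035
P = 1 / (1 + 0.0035)
P = 0.9965

0.9965


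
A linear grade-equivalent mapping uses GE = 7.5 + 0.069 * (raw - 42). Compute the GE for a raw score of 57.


raw - median = 57 - 42 = 15
slope * diff = 0.069 * 15 = 1.035
GE = 7.5 + 1.035
GE = 8.535

8.535


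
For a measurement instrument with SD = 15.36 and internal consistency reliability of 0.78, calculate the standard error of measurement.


SEM = SD * sqrt(1 - rxx)
SEM = 15.36 * sqrt(1 - 0.78)
SEM = 15.36 * sqrt(0.22) = 15.36 * 0.469042
SEM = 7.2045

7.2045


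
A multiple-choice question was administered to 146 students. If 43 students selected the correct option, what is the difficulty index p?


Item difficulty p = number correct / total examinees
p = 43 / 146
p = 0.2945

0.2945


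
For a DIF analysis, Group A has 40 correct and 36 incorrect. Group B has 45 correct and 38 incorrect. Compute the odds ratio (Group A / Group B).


Odds_A = 40/36 = 1.1111
Odds_B = 45/38 = 1.1842
OR = Odds_A / Odds_B = 1.1111 / 1.1842
Exactly, OR = (40 * 38) / (36 * 45) = 1520 / 1620
OR = 0.9383

0.9383


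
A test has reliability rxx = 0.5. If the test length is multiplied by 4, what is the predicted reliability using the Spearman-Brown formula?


r_new = (n * rxx) / (1 + (n-1) * rxx)
r_new = (4 * 0.5) / (1 + 3 * 0.5)
r_new = 2.0 / 2.5
r_new = 0.8

0.8


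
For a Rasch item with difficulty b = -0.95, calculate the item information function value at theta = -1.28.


P = 1/(1+exp(-(-1.28--0.95))) = 0.4182
I = P*(1-P) = 0.4182 * 0.5818
I = 0.2433

0.2433


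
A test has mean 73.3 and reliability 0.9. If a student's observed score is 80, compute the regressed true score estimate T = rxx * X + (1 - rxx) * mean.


T_est = rxx * X + (1 - rxx) * mean
T_est = 0.9 * 80 + 0.1 * 73.3
T_est = 72.0 + 7.33
T_est = 79.33

79.33


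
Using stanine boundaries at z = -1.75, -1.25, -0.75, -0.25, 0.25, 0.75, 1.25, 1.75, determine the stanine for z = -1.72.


Stanine boundaries: [-1.75, -1.25, -0.75, -0.25, 0.25, 0.75, 1.25, 1.75]
z = -1.72
Check each boundary:
  z >= -1.75 -> could be stanine 2
  z < -1.25
  z < -0.75
  z < -0.25
  z < 0.25
  z < 0.75
  z < 1.25
  z < 1.75
Highest qualifying boundary gives stanine = 2

2


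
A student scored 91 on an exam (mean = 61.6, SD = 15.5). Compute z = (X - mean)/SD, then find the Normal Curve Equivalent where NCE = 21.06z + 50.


z = (X - mean) / SD = (91 - 61.6) / 15.5
z = 29.4 / 15.5
z = 1.8968
NCE = NCE = 21.06z + 50
Carry z at full precision (z = 29.4 / 15.5) into the conversion:
NCE = 21.06 * (29.4 / 15.5) + 50 = 619.164 / 15.5 + 50
NCE = 39.9461 + 50
NCE = 89.9461

89.9461


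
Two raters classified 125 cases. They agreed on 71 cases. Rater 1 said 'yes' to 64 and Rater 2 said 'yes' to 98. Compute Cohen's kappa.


P_o = 71/125 = 0.568
P_e = (64*98 + 61*27) / 15625 = 0.506816
kappa = (P_o - P_e) / (1 - P_e)
kappa = (0.568 - 0.506816) / (1 - 0.506816)
kappa = 0.1241

0.1241


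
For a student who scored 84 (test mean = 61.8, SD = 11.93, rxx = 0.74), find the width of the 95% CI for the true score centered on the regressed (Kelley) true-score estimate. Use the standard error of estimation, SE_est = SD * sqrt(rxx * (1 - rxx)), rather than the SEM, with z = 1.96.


True score estimate = 0.74*84 + 0.26*61.8 = 78.228
SE_est = SD * sqrt(rxx * (1 - rxx)) = 11.93 * sqrt(0.74 * 0.26) = 11.93 * sqrt(0.1924) = 5.232907
CI = T_est +/- z * SE_est, so width = 2 * z * SE_est = 2 * 1.96 * 5.232907
Width = 20.513

20.513


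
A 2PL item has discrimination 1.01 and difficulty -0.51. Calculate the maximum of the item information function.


For 2PL, max info at theta = b = -0.51
I_max = a^2 / 4 = 1.01^2 / 4
= 1.0201 / 4
I_max = 0.255

0.255


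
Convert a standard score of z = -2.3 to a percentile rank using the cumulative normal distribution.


CDF(z) = 0.5 * (1 + erf(z/sqrt(2)))
erf(-1.6263) = -0.9786
CDF = 0.0107
Percentile rank = 0.0107 * 100 = 1.07

1.07


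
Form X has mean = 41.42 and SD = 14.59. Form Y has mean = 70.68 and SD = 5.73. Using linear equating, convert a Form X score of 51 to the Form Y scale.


slope = SD_Y / SD_X = 5.73 / 14.59 ~ 0.3927
intercept = mean_Y - slope * mean_X = 70.68 - (5.73 / 14.59) * 41.42 ~ 54.4129
Y = slope * X + intercept. To avoid rounding drift from the rounded slope/intercept, evaluate the equivalent form Y = mean_Y + SD_Y * (X - mean_X) / SD_X at full precision:
Y = 70.68 + 5.73 * (51 - 41.42) / 14.59
Y = 70.68 + 5.73 * 9.58 / 14.59
Y = 70.68 + 54.8934 / 14.59
Y = 70.68 + 3.7624
Y = 74.4424

74.4424


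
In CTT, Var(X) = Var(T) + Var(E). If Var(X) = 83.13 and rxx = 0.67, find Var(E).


var_true = rxx * var_obs = 0.67 * 83.13 = 55.6971
var_error = var_obs - var_true
var_error = 83.13 - 55.6971
var_error = 27.4329

27.4329


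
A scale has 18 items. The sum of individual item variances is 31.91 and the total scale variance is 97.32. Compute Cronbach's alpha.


alpha = (k/(k-1)) * (1 - sum(si^2)/s_total^2)
= (18/17) * (1 - 31.91/97.32)
alpha = 0.7116

0.7116


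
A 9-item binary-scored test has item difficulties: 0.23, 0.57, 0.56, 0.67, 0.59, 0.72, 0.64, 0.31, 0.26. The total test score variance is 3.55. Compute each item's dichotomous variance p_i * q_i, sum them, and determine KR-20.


For each item, compute p_i * q_i:
  Item 1: 0.23 * 0.77 = 0.1771
  Item 2: 0.57 * 0.43 = 0.2451
  Item 3: 0.56 * 0.44 = 0.2464
  Item 4: 0.67 * 0.33 = 0.2211
  Item 5: 0.59 * 0.41 = 0.2419
  Item 6: 0.72 * 0.28 = 0.2016
  Item 7: 0.64 * 0.36 = 0.2304
  Item 8: 0.31 * 0.69 = 0.2139
  Item 9: 0.26 * 0.74 = 0.1924
Sum(p_i * q_i) = 0.1771 + 0.2451 + 0.2464 + 0.2211 + 0.2419 + 0.2016 + 0.2304 + 0.2139 + 0.1924 = 1.9699
KR-20 = (k/(k-1)) * (1 - Sum(p_i*q_i) / Var_total)
= (9/8) * (1 - 1.9699/3.55)
= 1.125 * 0.4451
KR-20 = 0.5007

0.5007


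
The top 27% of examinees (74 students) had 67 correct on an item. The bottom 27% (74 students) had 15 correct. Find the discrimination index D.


p_upper = 67/74 = 0.9054
p_lower = 15/74 = 0.2027
D = 0.9054 - 0.2027 = 0.7027

0.7027


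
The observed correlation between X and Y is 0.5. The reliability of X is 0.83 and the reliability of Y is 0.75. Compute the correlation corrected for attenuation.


r_corrected = rxy / sqrt(rxx * ryy)
= 0.5 / sqrt(0.83 * 0.75)
= 0.5 / sqrt(0.6225)
= 0.5 / 0.788987
r_corrected = 0.6337

0.6337


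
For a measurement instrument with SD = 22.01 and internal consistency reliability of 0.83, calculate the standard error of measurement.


SEM = SD * sqrt(1 - rxx)
SEM = 22.01 * sqrt(1 - 0.83)
SEM = 22.01 * sqrt(0.17) = 22.01 * 0.412311
SEM = 9.075

9.075


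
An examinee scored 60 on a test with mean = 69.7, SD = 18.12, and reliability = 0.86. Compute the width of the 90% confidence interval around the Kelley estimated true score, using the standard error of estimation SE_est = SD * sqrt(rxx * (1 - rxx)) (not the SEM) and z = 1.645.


True score estimate = 0.86*60 + 0.14*69.7 = 61.358
SE_est = SD * sqrt(rxx * (1 - rxx)) = 18.12 * sqrt(0.86 * 0.14) = 18.12 * sqrt(0.1204) = 6.287405
CI = T_est +/- z * SE_est, so width = 2 * z * SE_est = 2 * 1.645 * 6.287405
Width = 20.6856

20.6856


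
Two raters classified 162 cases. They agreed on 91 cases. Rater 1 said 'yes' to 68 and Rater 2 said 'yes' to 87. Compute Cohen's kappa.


P_o = 91/162 = 0.561728
P_e = (68*87 + 94*75) / 26244 = 0.494056
kappa = (P_o - P_e) / (1 - P_e)
kappa = (0.561728 - 0.494056) / (1 - 0.494056)
kappa = 0.1338

0.1338


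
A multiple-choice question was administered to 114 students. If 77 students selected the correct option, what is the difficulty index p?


Item difficulty p = number correct / total examinees
p = 77 / 114
p = 0.6754

0.6754


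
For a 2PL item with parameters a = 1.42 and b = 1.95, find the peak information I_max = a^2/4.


For 2PL, max info at theta = b = 1.95
I_max = a^2 / 4 = 1.42^2 / 4
= 2.0164 / 4
I_max = 0.5041

0.5041


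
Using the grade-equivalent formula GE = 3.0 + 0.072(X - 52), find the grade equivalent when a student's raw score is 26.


raw - median = 26 - 52 = -26
slope * diff = 0.072 * -26 = -1.872
GE = 3.0 + -1.872
GE = 1.128

1.128


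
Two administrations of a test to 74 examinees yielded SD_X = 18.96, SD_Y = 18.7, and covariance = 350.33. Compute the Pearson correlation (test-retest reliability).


r = cov(X,Y) / (SD_X * SD_Y)
r = 350.33 / (18.96 * 18.7)
r = 350.33 / 354.552
r = 0.9881

0.9881


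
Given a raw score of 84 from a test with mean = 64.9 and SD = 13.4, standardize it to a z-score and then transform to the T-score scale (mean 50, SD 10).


z = (X - mean) / SD = (84 - 64.9) / 13.4
z = 19.1 / 13.4
z = 1.4254
T-score = T = 50 + 10z
Carry z at full precision (z = 19.1 / 13.4) into the conversion:
T-score = 50 + 10 * (19.1 / 13.4) = 50 + 191 / 13.4
T-score = 50 + 14.2537
T-score = 64.2537

64.2537


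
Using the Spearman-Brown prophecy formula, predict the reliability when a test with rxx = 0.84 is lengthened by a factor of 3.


r_new = (n * rxx) / (1 + (n-1) * rxx)
r_new = (3 * 0.84) / (1 + 2 * 0.84)
r_new = 2.52 / 2.68
r_new = 0.9403

0.9403


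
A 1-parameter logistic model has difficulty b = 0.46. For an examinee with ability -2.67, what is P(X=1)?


theta - b = -2.67 - 0.46 = -3.13
exp(-(theta - b)) = exp(3.13) = 22.874
P = 1 / (1 + 22.874)
P = 0.0419

0.0419


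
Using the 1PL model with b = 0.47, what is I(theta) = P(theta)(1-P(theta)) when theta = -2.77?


P = 1/(1+exp(-(-2.77-0.47))) = 0.0377
I = P*(1-P) = 0.0377 * 0.9623
I = 0.0363

0.0363


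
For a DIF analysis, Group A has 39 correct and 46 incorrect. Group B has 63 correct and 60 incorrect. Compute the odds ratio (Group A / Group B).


Odds_A = 39/46 = 0.8478
Odds_B = 63/60 = 1.05
OR = Odds_A / Odds_B = 0.8478 / 1.05
Exactly, OR = (39 * 60) / (46 * 63) = 2340 / 2898
OR = 0.8075

0.8075


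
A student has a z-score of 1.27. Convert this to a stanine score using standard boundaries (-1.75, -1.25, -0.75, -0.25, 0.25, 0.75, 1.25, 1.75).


Stanine boundaries: [-1.75, -1.25, -0.75, -0.25, 0.25, 0.75, 1.25, 1.75]
z = 1.27
Check each boundary:
  z >= -1.75 -> could be stanine 2
  z >= -1.25 -> could be stanine 3
  z >= -0.75 -> could be stanine 4
  z >= -0.25 -> could be stanine 5
  z >= 0.25 -> could be stanine 6
  z >= 0.75 -> could be stanine 7
  z >= 1.25 -> could be stanine 8
  z < 1.75
Highest qualifying boundary gives stanine = 8

8


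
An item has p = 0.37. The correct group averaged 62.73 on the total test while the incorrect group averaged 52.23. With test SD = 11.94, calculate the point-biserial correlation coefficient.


q = 1 - p = 0.63
rpb = ((M1 - M0) / SD) * sqrt(p * q)
rpb = ((62.73 - 52.23) / 11.94) * sqrt(0.37 * 0.63)
rpb = 0.4246

0.4246


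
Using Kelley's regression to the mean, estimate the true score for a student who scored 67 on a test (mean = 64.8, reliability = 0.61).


T_est = rxx * X + (1 - rxx) * mean
T_est = 0.61 * 67 + 0.39 * 64.8
T_est = 40.87 + 25.272
T_est = 66.142

66.142


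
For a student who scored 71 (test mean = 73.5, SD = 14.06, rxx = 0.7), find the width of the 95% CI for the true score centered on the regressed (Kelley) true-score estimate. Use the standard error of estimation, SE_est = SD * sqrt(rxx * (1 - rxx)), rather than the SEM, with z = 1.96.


True score estimate = 0.7*71 + 0.3*73.5 = 71.75
SE_est = SD * sqrt(rxx * (1 - rxx)) = 14.06 * sqrt(0.7 * 0.3) = 14.06 * sqrt(0.21) = 6.443101
CI = T_est +/- z * SE_est, so width = 2 * z * SE_est = 2 * 1.96 * 6.443101
Width = 25.257

25.257


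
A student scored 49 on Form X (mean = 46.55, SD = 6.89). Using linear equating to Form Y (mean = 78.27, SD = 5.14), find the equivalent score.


slope = SD_Y / SD_X = 5.14 / 6.89 ~ 0.746
intercept = mean_Y - slope * mean_X = 78.27 - (5.14 / 6.89) * 46.55 ~ 43.5433
Y = slope * X + intercept. To avoid rounding drift from the rounded slope/intercept, evaluate the equivalent form Y = mean_Y + SD_Y * (X - mean_X) / SD_X at full precision:
Y = 78.27 + 5.14 * (49 - 46.55) / 6.89
Y = 78.27 + 5.14 * 2.45 / 6.89
Y = 78.27 + 12.593 / 6.89
Y = 78.27 + 1.8277
Y = 80.0977

80.0977


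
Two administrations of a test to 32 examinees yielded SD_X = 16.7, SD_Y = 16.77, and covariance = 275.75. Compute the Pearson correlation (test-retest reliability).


r = cov(X,Y) / (SD_X * SD_Y)
r = 275.75 / (16.7 * 16.77)
r = 275.75 / 280.059
r = 0.9846

0.9846


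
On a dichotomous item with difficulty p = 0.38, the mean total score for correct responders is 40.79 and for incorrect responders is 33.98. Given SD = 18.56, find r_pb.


q = 1 - p = 0.62
rpb = ((M1 - M0) / SD) * sqrt(p * q)
rpb = ((40.79 - 33.98) / 18.56) * sqrt(0.38 * 0.62)
rpb = 0.1781

0.1781


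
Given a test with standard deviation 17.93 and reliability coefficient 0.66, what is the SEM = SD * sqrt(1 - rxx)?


SEM = SD * sqrt(1 - rxx)
SEM = 17.93 * sqrt(1 - 0.66)
SEM = 17.93 * sqrt(0.34) = 17.93 * 0.583095
SEM = 10.4549

10.4549


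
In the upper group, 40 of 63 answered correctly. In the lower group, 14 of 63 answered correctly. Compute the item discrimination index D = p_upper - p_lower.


p_upper = 40/63 = 0.6349
p_lower = 14/63 = 0.2222
D = 0.6349 - 0.2222 = 0.4127

0.4127


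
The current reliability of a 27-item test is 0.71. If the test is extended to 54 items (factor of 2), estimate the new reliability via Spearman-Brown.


r_new = (n * rxx) / (1 + (n-1) * rxx)
r_new = (2 * 0.71) / (1 + 1 * 0.71)
r_new = 1.42 / 1.71
r_new = 0.8304

0.8304


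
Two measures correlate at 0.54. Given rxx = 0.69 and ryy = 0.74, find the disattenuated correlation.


r_corrected = rxy / sqrt(rxx * ryy)
= 0.54 / sqrt(0.69 * 0.74)
= 0.54 / sqrt(0.5106)
= 0.54 / 0.714563
r_corrected = 0.7557

0.7557


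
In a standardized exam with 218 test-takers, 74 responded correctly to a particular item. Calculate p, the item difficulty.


Item difficulty p = number correct / total examinees
p = 74 / 218
p = 0.3394

0.3394


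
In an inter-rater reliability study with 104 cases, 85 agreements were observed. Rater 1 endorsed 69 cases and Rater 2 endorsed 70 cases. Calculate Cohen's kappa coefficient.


P_o = 85/104 = 0.817308
P_e = (69*70 + 35*34) / 10816 = 0.556583
kappa = (P_o - P_e) / (1 - P_e)
kappa = (0.817308 - 0.556583) / (1 - 0.556583)
kappa = 0.588

0.588


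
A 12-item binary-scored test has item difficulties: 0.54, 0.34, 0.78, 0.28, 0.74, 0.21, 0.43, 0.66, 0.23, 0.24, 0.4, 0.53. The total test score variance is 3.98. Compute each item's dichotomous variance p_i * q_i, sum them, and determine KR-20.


For each item, compute p_i * q_i:
  Item 1: 0.54 * 0.46 = 0.2484
  Item 2: 0.34 * 0.66 = 0.2244
  Item 3: 0.78 * 0.22 = 0.1716
  Item 4: 0.28 * 0.72 = 0.2016
  Item 5: 0.74 * 0.26 = 0.1924
  Item 6: 0.21 * 0.79 = 0.1659
  Item 7: 0.43 * 0.57 = 0.2451
  Item 8: 0.66 * 0.34 = 0.2244
  Item 9: 0.23 * 0.77 = 0.1771
  Item 10: 0.24 * 0.76 = 0.1824
  Item 11: 0.4 * 0.6 = 0.24
  Item 12: 0.53 * 0.47 = 0.2491
Sum(p_i * q_i) = 0.2484 + 0.2244 + 0.1716 + 0.2016 + 0.1924 + 0.1659 + 0.2451 + 0.2244 + 0.1771 + 0.1824 + 0.24 + 0.2491 = 2.5224
KR-20 = (k/(k-1)) * (1 - Sum(p_i*q_i) / Var_total)
= (12/11) * (1 - 2.5224/3.98)
= 1.0909 * 0.3662
KR-20 = 0.3995

0.3995


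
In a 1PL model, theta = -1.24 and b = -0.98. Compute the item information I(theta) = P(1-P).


P = 1/(1+exp(-(-1.24--0.98))) = 0.4354
I = P*(1-P) = 0.4354 * 0.5646
I = 0.2458

0.2458


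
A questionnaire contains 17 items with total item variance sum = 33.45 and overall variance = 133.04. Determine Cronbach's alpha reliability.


alpha = (k/(k-1)) * (1 - sum(si^2)/s_total^2)
= (17/16) * (1 - 33.45/133.04)
alpha = 0.7954

0.7954


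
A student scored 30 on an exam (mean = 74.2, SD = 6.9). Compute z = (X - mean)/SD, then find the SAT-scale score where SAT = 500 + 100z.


z = (X - mean) / SD = (30 - 74.2) / 6.9
z = -44.2 / 6.9
z = -6.4058
SAT-scale = SAT = 500 + 100z
Carry z at full precision (z = -44.2 / 6.9) into the conversion:
SAT-scale = 500 + 100 * (-44.2 / 6.9) = 500 + -4420 / 6.9
SAT-scale = 500 + -640.5797
SAT-scale = -140.5797

-140.5797


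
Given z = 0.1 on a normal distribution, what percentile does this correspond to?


CDF(z) = 0.5 * (1 + erf(z/sqrt(2)))
erf(0.0707) = 0.0797
CDF = 0.5398
Percentile rank = 0.5398 * 100 = 53.98

53.98


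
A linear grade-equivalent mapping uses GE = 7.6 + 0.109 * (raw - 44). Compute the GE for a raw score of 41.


raw - median = 41 - 44 = -3
slope * diff = 0.109 * -3 = -0.327
GE = 7.6 + -0.327
GE = 7.273

7.273


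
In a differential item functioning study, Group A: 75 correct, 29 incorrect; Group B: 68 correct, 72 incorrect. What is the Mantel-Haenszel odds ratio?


Odds_A = 75/29 = 2.5862
Odds_B = 68/72 = 0.9444
OR = Odds_A / Odds_B = 2.5862 / 0.9444
Exactly, OR = (75 * 72) / (29 * 68) = 5400 / 1972
OR = 2.7383

2.7383


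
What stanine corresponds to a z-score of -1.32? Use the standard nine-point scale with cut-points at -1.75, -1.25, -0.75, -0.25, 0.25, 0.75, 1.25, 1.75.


Stanine boundaries: [-1.75, -1.25, -0.75, -0.25, 0.25, 0.75, 1.25, 1.75]
z = -1.32
Check each boundary:
  z >= -1.75 -> could be stanine 2
  z < -1.25
  z < -0.75
  z < -0.25
  z < 0.25
  z < 0.75
  z < 1.25
  z < 1.75
Highest qualifying boundary gives stanine = 2

2


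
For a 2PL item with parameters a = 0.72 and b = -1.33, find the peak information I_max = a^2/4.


For 2PL, max info at theta = b = -1.33
I_max = a^2 / 4 = 0.72^2 / 4
= 0.5184 / 4
I_max = 0.1296

0.1296


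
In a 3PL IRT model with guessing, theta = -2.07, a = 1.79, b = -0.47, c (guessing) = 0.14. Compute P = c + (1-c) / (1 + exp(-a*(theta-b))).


logit = 1.79*(-2.07 - -0.47) = -2.864
P* = 1/(1 + exp(--2.864)) = 0.054
P = 0.14 + (1 - 0.14) * 0.054
P = 0.1864

0.1864


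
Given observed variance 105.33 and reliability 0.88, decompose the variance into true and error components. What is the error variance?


var_true = rxx * var_obs = 0.88 * 105.33 = 92.6904
var_error = var_obs - var_true
var_error = 105.33 - 92.6904
var_error = 12.6396

12.6396


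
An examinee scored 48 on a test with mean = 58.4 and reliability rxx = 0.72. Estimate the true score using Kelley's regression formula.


T_est = rxx * X + (1 - rxx) * mean
T_est = 0.72 * 48 + 0.28 * 58.4
T_est = 34.56 + 16.352
T_est = 50.912

50.912


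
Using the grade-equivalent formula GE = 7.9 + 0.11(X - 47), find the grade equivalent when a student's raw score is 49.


raw - median = 49 - 47 = 2
slope * diff = 0.11 * 2 = 0.22
GE = 7.9 + 0.22
GE = 8.12

8.12


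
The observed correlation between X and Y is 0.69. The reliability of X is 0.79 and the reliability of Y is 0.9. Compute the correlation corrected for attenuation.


r_corrected = rxy / sqrt(rxx * ryy)
= 0.69 / sqrt(0.79 * 0.9)
= 0.69 / sqrt(0.711)
= 0.69 / 0.843208
r_corrected = 0.8183

0.8183


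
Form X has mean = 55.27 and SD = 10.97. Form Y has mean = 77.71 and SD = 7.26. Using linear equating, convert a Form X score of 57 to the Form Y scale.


slope = SD_Y / SD_X = 7.26 / 10.97 ~ 0.6618
intercept = mean_Y - slope * mean_X = 77.71 - (7.26 / 10.97) * 55.27 ~ 41.132
Y = slope * X + intercept. To avoid rounding drift from the rounded slope/intercept, evaluate the equivalent form Y = mean_Y + SD_Y * (X - mean_X) / SD_X at full precision:
Y = 77.71 + 7.26 * (57 - 55.27) / 10.97
Y = 77.71 + 7.26 * 1.73 / 10.97
Y = 77.71 + 12.5598 / 10.97
Y = 77.71 + 1.1449
Y = 78.8549

78.8549


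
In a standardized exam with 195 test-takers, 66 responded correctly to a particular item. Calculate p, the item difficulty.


Item difficulty p = number correct / total examinees
p = 66 / 195
p = 0.3385

0.3385


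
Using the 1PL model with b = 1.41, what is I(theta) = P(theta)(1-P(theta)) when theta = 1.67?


P = 1/(1+exp(-(1.67-1.41))) = 0.5646
I = P*(1-P) = 0.5646 * 0.4354
I = 0.2458

0.2458


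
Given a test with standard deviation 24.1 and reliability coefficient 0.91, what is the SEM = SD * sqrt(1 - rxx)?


SEM = SD * sqrt(1 - rxx)
SEM = 24.1 * sqrt(1 - 0.91)
SEM = 24.1 * sqrt(0.09) = 24.1 * 0.3
SEM = 7.23

7.23


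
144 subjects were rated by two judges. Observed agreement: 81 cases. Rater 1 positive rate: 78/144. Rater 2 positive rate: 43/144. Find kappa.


P_o = 81/144 = 0.5625
P_e = (78*43 + 66*101) / 20736 = 0.483218
kappa = (P_o - P_e) / (1 - P_e)
kappa = (0.5625 - 0.483218) / (1 - 0.483218)
kappa = 0.1534

0.1534


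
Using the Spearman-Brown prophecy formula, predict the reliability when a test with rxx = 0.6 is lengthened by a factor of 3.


r_new = (n * rxx) / (1 + (n-1) * rxx)
r_new = (3 * 0.6) / (1 + 2 * 0.6)
r_new = 1.8 / 2.2
r_new = 0.8182

0.8182


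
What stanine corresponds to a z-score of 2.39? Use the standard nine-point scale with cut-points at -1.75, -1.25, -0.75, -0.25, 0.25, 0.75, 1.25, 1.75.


Stanine boundaries: [-1.75, -1.25, -0.75, -0.25, 0.25, 0.75, 1.25, 1.75]
z = 2.39
Check each boundary:
  z >= -1.75 -> could be stanine 2
  z >= -1.25 -> could be stanine 3
  z >= -0.75 -> could be stanine 4
  z >= -0.25 -> could be stanine 5
  z >= 0.25 -> could be stanine 6
  z >= 0.75 -> could be stanine 7
  z >= 1.25 -> could be stanine 8
  z >= 1.75 -> could be stanine 9
Highest qualifying boundary gives stanine = 9

9


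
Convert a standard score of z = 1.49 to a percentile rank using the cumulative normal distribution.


CDF(z) = 0.5 * (1 + erf(z/sqrt(2)))
erf(1.0536) = 0.8638
CDF = 0.9319
Percentile rank = 0.9319 * 100 = 93.19

93.19


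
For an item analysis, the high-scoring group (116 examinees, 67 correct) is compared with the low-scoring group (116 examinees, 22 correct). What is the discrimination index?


p_upper = 67/116 = 0.5776
p_lower = 22/116 = 0.1897
D = 0.5776 - 0.1897 = 0.3879

0.3879


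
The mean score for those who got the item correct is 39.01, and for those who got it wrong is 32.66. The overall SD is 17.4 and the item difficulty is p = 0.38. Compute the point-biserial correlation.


q = 1 - p = 0.62
rpb = ((M1 - M0) / SD) * sqrt(p * q)
rpb = ((39.01 - 32.66) / 17.4) * sqrt(0.38 * 0.62)
rpb = 0.1771

0.1771


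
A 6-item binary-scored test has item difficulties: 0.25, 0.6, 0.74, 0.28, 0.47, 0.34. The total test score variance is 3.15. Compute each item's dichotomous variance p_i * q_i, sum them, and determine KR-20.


For each item, compute p_i * q_i:
  Item 1: 0.25 * 0.75 = 0.1875
  Item 2: 0.6 * 0.4 = 0.24
  Item 3: 0.74 * 0.26 = 0.1924
  Item 4: 0.28 * 0.72 = 0.2016
  Item 5: 0.47 * 0.53 = 0.2491
  Item 6: 0.34 * 0.66 = 0.2244
Sum(p_i * q_i) = 0.1875 + 0.24 + 0.1924 + 0.2016 + 0.2491 + 0.2244 = 1.295
KR-20 = (k/(k-1)) * (1 - Sum(p_i*q_i) / Var_total)
= (6/5) * (1 - 1.295/3.15)
= 1.2 * 0.5889
KR-20 = 0.7067

0.7067


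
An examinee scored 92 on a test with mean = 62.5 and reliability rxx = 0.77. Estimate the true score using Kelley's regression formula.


T_est = rxx * X + (1 - rxx) * mean
T_est = 0.77 * 92 + 0.23 * 62.5
T_est = 70.84 + 14.375
T_est = 85.215

85.215


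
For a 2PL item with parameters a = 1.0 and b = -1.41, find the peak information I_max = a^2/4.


For 2PL, max info at theta = b = -1.41
I_max = a^2 / 4 = 1.0^2 / 4
= 1.0 / 4
I_max = 0.25

0.25


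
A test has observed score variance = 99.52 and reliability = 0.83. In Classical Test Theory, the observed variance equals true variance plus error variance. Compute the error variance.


var_true = rxx * var_obs = 0.83 * 99.52 = 82.6016
var_error = var_obs - var_true
var_error = 99.52 - 82.6016
var_error = 16.9184

16.9184


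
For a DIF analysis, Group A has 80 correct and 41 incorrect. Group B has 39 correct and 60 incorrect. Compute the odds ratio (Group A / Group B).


Odds_A = 80/41 = 1.9512
Odds_B = 39/60 = 0.65
OR = Odds_A / Odds_B = 1.9512 / 0.65
Exactly, OR = (80 * 60) / (41 * 39) = 4800 / 1599
OR = 3.0019

3.0019


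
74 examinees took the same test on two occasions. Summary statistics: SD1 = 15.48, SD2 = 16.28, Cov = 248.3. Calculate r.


r = cov(X,Y) / (SD_X * SD_Y)
r = 248.3 / (15.48 * 16.28)
r = 248.3 / 252.0144
r = 0.9853

0.9853


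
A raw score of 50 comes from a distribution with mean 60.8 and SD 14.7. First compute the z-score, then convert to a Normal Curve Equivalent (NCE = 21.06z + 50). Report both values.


z = (X - mean) / SD = (50 - 60.8) / 14.7
z = -10.8 / 14.7
z = -0.7347
NCE = NCE = 21.06z + 50
Carry z at full precision (z = -10.8 / 14.7) into the conversion:
NCE = 21.06 * (-10.8 / 14.7) + 50 = -227.448 / 14.7 + 50
NCE = -15.4727 + 50
NCE = 34.5273

34.5273


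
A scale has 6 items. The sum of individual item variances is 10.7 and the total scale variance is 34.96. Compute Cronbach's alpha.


alpha = (k/(k-1)) * (1 - sum(si^2)/s_total^2)
= (6/5) * (1 - 10.7/34.96)
alpha = 0.8327

0.8327


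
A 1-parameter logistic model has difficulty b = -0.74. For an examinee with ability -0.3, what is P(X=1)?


theta - b = -0.3 - -0.74 = 0.44
exp(-(theta - b)) = exp(-0.44) = 0.644
P = 1 / (1 + 0.644)
P = 0.6083

0.6083


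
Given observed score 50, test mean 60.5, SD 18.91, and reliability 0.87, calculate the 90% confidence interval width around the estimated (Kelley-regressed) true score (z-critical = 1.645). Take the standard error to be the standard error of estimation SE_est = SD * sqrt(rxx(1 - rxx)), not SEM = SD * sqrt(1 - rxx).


True score estimate = 0.87*50 + 0.13*60.5 = 51.365
SE_est = SD * sqrt(rxx * (1 - rxx)) = 18.91 * sqrt(0.87 * 0.13) = 18.91 * sqrt(0.1131) = 6.359498
CI = T_est +/- z * SE_est, so width = 2 * z * SE_est = 2 * 1.645 * 6.359498
Width = 20.9227

20.9227


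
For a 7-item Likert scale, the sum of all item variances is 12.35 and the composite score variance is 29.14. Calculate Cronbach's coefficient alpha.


alpha = (k/(k-1)) * (1 - sum(si^2)/s_total^2)
= (7/6) * (1 - 12.35/29.14)
alpha = 0.6722

0.6722


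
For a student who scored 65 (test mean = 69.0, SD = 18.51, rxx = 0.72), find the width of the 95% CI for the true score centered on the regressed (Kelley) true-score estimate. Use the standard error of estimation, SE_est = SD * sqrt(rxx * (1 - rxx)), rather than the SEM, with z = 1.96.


True score estimate = 0.72*65 + 0.28*69.0 = 66.12
SE_est = SD * sqrt(rxx * (1 - rxx)) = 18.51 * sqrt(0.72 * 0.28) = 18.51 * sqrt(0.2016) = 8.310969
CI = T_est +/- z * SE_est, so width = 2 * z * SE_est = 2 * 1.96 * 8.310969
Width = 32.579

32.579


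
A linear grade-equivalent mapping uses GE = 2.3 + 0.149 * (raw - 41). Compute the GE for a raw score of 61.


raw - median = 61 - 41 = 20
slope * diff = 0.149 * 20 = 2.98
GE = 2.3 + 2.98
GE = 5.28

5.28


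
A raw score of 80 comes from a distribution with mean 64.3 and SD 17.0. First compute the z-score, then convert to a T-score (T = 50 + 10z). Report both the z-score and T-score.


z = (X - mean) / SD = (80 - 64.3) / 17.0
z = 15.7 / 17.0
z = 0.9235
T-score = T = 50 + 10z
Carry z at full precision (z = 15.7 / 17.0) into the conversion:
T-score = 50 + 10 * (15.7 / 17.0) = 50 + 157 / 17.0
T-score = 50 + 9.2353
T-score = 59.2353

59.2353


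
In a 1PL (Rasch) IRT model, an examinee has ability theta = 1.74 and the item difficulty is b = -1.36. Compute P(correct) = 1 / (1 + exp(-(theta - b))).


theta - b = 1.74 - -1.36 = 3.1
exp(-(theta - b)) = exp(-3.1) = 0.045
P = 1 / (1 + 0.045)
P = 0.9569

0.9569


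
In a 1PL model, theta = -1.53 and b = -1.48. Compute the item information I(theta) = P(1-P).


P = 1/(1+exp(-(-1.53--1.48))) = 0.4875
I = P*(1-P) = 0.4875 * 0.5125
I = 0.2498

0.2498


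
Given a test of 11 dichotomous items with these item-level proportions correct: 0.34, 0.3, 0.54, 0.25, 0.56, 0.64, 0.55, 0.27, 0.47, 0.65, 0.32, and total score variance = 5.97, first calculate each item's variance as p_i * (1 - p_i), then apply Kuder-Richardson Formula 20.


For each item, compute p_i * q_i:
  Item 1: 0.34 * 0.66 = 0.2244
  Item 2: 0.3 * 0.7 = 0.21
  Item 3: 0.54 * 0.46 = 0.2484
  Item 4: 0.25 * 0.75 = 0.1875
  Item 5: 0.56 * 0.44 = 0.2464
  Item 6: 0.64 * 0.36 = 0.2304
  Item 7: 0.55 * 0.45 = 0.2475
  Item 8: 0.27 * 0.73 = 0.1971
  Item 9: 0.47 * 0.53 = 0.2491
  Item 10: 0.65 * 0.35 = 0.2275
  Item 11: 0.32 * 0.68 = 0.2176
Sum(p_i * q_i) = 0.2244 + 0.21 + 0.2484 + 0.1875 + 0.2464 + 0.2304 + 0.2475 + 0.1971 + 0.2491 + 0.2275 + 0.2176 = 2.4859
KR-20 = (k/(k-1)) * (1 - Sum(p_i*q_i) / Var_total)
= (11/10) * (1 - 2.4859/5.97)
= 1.1 * 0.5836
KR-20 = 0.642

0.642


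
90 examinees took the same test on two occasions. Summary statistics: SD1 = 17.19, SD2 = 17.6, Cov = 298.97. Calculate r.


r = cov(X,Y) / (SD_X * SD_Y)
r = 298.97 / (17.19 * 17.6)
r = 298.97 / 302.544
r = 0.9882

0.9882


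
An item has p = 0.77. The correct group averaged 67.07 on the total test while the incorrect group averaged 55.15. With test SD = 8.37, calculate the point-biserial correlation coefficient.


q = 1 - p = 0.23
rpb = ((M1 - M0) / SD) * sqrt(p * q)
rpb = ((67.07 - 55.15) / 8.37) * sqrt(0.77 * 0.23)
rpb = 0.5993

0.5993


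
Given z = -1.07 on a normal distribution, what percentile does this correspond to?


CDF(z) = 0.5 * (1 + erf(z/sqrt(2)))
erf(-0.7566) = -0.7154
CDF = 0.1423
Percentile rank = 0.1423 * 100 = 14.23

14.23


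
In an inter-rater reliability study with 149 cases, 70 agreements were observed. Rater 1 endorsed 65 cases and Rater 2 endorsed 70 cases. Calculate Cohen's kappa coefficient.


P_o = 70/149 = 0.469799
P_e = (65*70 + 84*79) / 22201 = 0.503851
kappa = (P_o - P_e) / (1 - P_e)
kappa = (0.469799 - 0.503851) / (1 - 0.503851)
kappa = -0.0686

-0.0686


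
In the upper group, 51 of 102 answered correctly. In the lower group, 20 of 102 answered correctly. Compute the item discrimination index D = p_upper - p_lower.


p_upper = 51/102 = 0.5
p_lower = 20/102 = 0.1961
D = 0.5 - 0.1961 = 0.3039

0.3039


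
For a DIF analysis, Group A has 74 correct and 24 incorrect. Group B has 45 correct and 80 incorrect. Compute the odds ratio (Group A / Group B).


Odds_A = 74/24 = 3.0833
Odds_B = 45/80 = 0.5625
OR = Odds_A / Odds_B = 3.0833 / 0.5625
Exactly, OR = (74 * 80) / (24 * 45) = 5920 / 1080
OR = 5.4815

5.4815


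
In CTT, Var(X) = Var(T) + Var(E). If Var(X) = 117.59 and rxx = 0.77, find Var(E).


var_true = rxx * var_obs = 0.77 * 117.59 = 90.5443
var_error = var_obs - var_true
var_error = 117.59 - 90.5443
var_error = 27.0457

27.0457


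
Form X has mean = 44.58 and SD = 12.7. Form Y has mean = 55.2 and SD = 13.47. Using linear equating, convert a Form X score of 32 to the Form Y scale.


slope = SD_Y / SD_X = 13.47 / 12.7 ~ 1.0606
intercept = mean_Y - slope * mean_X = 55.2 - (13.47 / 12.7) * 44.58 ~ 7.9171
Y = slope * X + intercept. To avoid rounding drift from the rounded slope/intercept, evaluate the equivalent form Y = mean_Y + SD_Y * (X - mean_X) / SD_X at full precision:
Y = 55.2 + 13.47 * (32 - 44.58) / 12.7
Y = 55.2 - 13.47 * 12.58 / 12.7
Y = 55.2 - 169.4526 / 12.7
Y = 55.2 - 13.3427
Y = 41.8573

41.8573


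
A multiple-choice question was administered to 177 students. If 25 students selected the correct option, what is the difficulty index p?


Item difficulty p = number correct / total examinees
p = 25 / 177
p = 0.1412

0.1412


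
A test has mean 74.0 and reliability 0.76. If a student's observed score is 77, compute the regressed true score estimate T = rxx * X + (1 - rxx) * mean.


T_est = rxx * X + (1 - rxx) * mean
T_est = 0.76 * 77 + 0.24 * 74.0
T_est = 58.52 + 17.76
T_est = 76.28

76.28


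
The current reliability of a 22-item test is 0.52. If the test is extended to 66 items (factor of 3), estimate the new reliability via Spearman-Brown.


r_new = (n * rxx) / (1 + (n-1) * rxx)
r_new = (3 * 0.52) / (1 + 2 * 0.52)
r_new = 1.56 / 2.04
r_new = 0.7647

0.7647


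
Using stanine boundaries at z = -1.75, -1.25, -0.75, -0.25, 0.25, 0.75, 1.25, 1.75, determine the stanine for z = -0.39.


Stanine boundaries: [-1.75, -1.25, -0.75, -0.25, 0.25, 0.75, 1.25, 1.75]
z = -0.39
Check each boundary:
  z >= -1.75 -> could be stanine 2
  z >= -1.25 -> could be stanine 3
  z >= -0.75 -> could be stanine 4
  z < -0.25
  z < 0.25
  z < 0.75
  z < 1.25
  z < 1.75
Highest qualifying boundary gives stanine = 4

4


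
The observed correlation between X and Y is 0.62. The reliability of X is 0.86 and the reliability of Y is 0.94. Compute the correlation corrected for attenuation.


r_corrected = rxy / sqrt(rxx * ryy)
= 0.62 / sqrt(0.86 * 0.94)
= 0.62 / sqrt(0.8084)
= 0.62 / 0.899111
r_corrected = 0.6896

0.6896


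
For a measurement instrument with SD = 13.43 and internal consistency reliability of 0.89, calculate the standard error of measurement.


SEM = SD * sqrt(1 - rxx)
SEM = 13.43 * sqrt(1 - 0.89)
SEM = 13.43 * sqrt(0.11) = 13.43 * 0.331662
SEM = 4.4542

4.4542


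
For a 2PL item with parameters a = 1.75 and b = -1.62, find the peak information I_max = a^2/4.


For 2PL, max info at theta = b = -1.62
I_max = a^2 / 4 = 1.75^2 / 4
= 3.0625 / 4
I_max = 0.7656

0.7656


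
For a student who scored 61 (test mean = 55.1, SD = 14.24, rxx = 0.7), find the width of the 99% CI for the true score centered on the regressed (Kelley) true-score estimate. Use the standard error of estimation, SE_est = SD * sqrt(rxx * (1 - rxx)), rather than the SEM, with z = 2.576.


True score estimate = 0.7*61 + 0.3*55.1 = 59.23
SE_est = SD * sqrt(rxx * (1 - rxx)) = 14.24 * sqrt(0.7 * 0.3) = 14.24 * sqrt(0.21) = 6.525588
CI = T_est +/- z * SE_est, so width = 2 * z * SE_est = 2 * 2.576 * 6.525588
Width = 33.6198

33.6198


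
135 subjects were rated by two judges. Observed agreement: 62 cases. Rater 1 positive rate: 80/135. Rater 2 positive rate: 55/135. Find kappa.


P_o = 62/135 = 0.459259
P_e = (80*55 + 55*80) / 18225 = 0.482853
kappa = (P_o - P_e) / (1 - P_e)
kappa = (0.459259 - 0.482853) / (1 - 0.482853)
kappa = -0.0456

-0.0456


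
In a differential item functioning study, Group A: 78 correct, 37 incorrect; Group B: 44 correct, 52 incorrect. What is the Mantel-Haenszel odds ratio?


Odds_A = 78/37 = 2.1081
Odds_B = 44/52 = 0.8462
OR = Odds_A / Odds_B = 2.1081 / 0.8462
Exactly, OR = (78 * 52) / (37 * 44) = 4056 / 1628
OR = 2.4914

2.4914


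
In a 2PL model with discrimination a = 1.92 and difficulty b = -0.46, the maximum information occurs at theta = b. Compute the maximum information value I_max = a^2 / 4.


For 2PL, max info at theta = b = -0.46
I_max = a^2 / 4 = 1.92^2 / 4
= 3.6864 / 4
I_max = 0.9216

0.9216


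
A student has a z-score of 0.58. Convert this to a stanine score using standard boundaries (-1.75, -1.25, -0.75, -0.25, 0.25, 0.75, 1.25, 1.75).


Stanine boundaries: [-1.75, -1.25, -0.75, -0.25, 0.25, 0.75, 1.25, 1.75]
z = 0.58
Check each boundary:
  z >= -1.75 -> could be stanine 2
  z >= -1.25 -> could be stanine 3
  z >= -0.75 -> could be stanine 4
  z >= -0.25 -> could be stanine 5
  z >= 0.25 -> could be stanine 6
  z < 0.75
  z < 1.25
  z < 1.75
Highest qualifying boundary gives stanine = 6

6
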